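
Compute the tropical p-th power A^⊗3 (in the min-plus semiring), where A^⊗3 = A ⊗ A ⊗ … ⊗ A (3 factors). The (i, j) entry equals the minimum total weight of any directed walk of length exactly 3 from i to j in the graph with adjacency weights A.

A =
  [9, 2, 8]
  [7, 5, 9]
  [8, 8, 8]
A^⊗3 =
  [14, 11, 16]
  [16, 14, 18]
  [17, 15, 19]

Each entry (A^⊗3)_ij equals the minimum over all length-3 walks i = v_0 → v_1 → … → v_3 = j of Σ_t A[v_t][v_{t+1}]. For example, for (i, j) = (0, 2) we minimise over 9 possible intermediate vertex sequences; the minimum is 16, attained along the walk 0 → 1 → 1 → 2.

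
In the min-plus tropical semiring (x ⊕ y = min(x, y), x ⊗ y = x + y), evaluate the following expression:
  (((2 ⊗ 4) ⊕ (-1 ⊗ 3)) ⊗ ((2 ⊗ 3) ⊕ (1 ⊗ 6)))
(((2 ⊗ 4) ⊕ (-1 ⊗ 3)) ⊗ ((2 ⊗ 3) ⊕ (1 ⊗ 6))) = 7

Expand innermost to outermost. Recall ⊕ takes the minimum of its arguments and ⊗ takes their sum. Working out the expression (((2 ⊗ 4) ⊕ (-1 ⊗ 3)) ⊗ ((2 ⊗ 3) ⊕ (1 ⊗ 6))) gives 7.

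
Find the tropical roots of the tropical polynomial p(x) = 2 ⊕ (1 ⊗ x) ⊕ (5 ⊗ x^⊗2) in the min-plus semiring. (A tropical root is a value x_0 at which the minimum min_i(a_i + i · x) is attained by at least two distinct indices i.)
Roots: {-4, 1}

Each tropical root is a break point of the lower envelope of the lines y = a_i + i · x (there are 3 lines, with slopes 0, 1, ..., 2). Only the lines that attain the minimum somewhere contribute to roots; other lines are dominated. Here the surviving (envelope) indices are i = 2, i = 1, i = 0.
Intersections between consecutive envelope lines give the roots: for adjacent envelope indices i < j the intersection is x = (a_i − a_j) / (j − i). Reading off the sorted break points: {-4, 1}.
Verification: at each break x_0, at least two indices attain the minimum of min_i(a_i + i · x_0).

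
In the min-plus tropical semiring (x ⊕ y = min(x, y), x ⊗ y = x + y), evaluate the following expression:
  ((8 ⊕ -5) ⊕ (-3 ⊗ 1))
((8 ⊕ -5) ⊕ (-3 ⊗ 1)) = -5

Expand innermost to outermost. Recall ⊕ takes the minimum of its arguments and ⊗ takes their sum. Working out the expression ((8 ⊕ -5) ⊕ (-3 ⊗ 1)) gives -5.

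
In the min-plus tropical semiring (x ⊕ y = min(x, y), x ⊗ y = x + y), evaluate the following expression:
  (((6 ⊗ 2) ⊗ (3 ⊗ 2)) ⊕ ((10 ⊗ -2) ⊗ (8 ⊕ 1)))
(((6 ⊗ 2) ⊗ (3 ⊗ 2)) ⊕ ((10 ⊗ -2) ⊗ (8 ⊕ 1))) = 9

Expand innermost to outermost. Recall ⊕ takes the minimum of its arguments and ⊗ takes their sum. Working out the expression (((6 ⊗ 2) ⊗ (3 ⊗ 2)) ⊕ ((10 ⊗ -2) ⊗ (8 ⊕ 1))) gives 9.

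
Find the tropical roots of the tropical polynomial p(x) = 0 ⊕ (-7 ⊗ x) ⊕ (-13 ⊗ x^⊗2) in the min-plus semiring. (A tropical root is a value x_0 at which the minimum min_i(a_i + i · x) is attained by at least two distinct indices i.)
Roots: {6, 7}

Each tropical root is a break point of the lower envelope of the lines y = a_i + i · x (there are 3 lines, with slopes 0, 1, ..., 2). Only the lines that attain the minimum somewhere contribute to roots; other lines are dominated. Here the surviving (envelope) indices are i = 2, i = 1, i = 0.
Intersections between consecutive envelope lines give the roots: for adjacent envelope indices i < j the intersection is x = (a_i − a_j) / (j − i). Reading off the sorted break points: {6, 7}.
Verification: at each break x_0, at least two indices attain the minimum of min_i(a_i + i · x_0).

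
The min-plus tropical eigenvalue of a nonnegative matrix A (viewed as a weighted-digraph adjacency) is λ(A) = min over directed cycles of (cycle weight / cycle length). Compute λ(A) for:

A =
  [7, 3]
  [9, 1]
λ(A) = 1

Enumerate directed cycles and compute their means (weight / length). Sample:
  cycle 0 → 0: weight = 7, length = 1, mean = 7/1 ≈ 7.000
  cycle 1 → 1: weight = 1, length = 1, mean = 1/1 ≈ 1.000
  cycle 0 → 1 → 0: weight = 12, length = 2, mean = 12/2 ≈ 6.000
  cycle 1 → 0 → 1: weight = 12, length = 2, mean = 12/2 ≈ 6.000
Minimum mean = 1.000, attained e.g. along the cycle 1 → 1 with weight 1 and length 1. So λ(A) = 1/1 = 1.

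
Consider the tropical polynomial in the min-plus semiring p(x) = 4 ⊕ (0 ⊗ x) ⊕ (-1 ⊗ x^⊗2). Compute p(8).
p(8) = 4

A tropical monomial a ⊗ x^⊗i evaluates to a + i · x. Evaluating each term at x = 8:
  Term 0 contributes 4 + 0 · 8 = 4
  Term 1 contributes 0 + 1 · 8 = 8
  Term 2 contributes -1 + 2 · 8 = 15
p(8) = ⊕ of these = min[4, 8, 15] = 4.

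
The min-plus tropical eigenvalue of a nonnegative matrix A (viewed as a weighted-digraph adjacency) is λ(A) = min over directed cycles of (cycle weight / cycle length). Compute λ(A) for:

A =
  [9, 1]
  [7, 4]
λ(A) = 4

Enumerate directed cycles and compute their means (weight / length). Sample:
  cycle 0 → 0: weight = 9, length = 1, mean = 9/1 ≈ 9.000
  cycle 1 → 1: weight = 4, length = 1, mean = 4/1 ≈ 4.000
  cycle 0 → 1 → 0: weight = 8, length = 2, mean = 8/2 ≈ 4.000
  cycle 1 → 0 → 1: weight = 8, length = 2, mean = 8/2 ≈ 4.000
Minimum mean = 4.000, attained e.g. along the cycle 1 → 1 with weight 4 and length 1. So λ(A) = 4/1 = 4.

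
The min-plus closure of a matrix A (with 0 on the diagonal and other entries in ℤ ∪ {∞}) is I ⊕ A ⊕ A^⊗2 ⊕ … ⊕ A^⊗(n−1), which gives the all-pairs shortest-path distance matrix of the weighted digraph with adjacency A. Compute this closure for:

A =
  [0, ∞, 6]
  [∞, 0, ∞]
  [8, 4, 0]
Closure =
  [0, 10, 6]
  [∞, 0, ∞]
  [8, 4, 0]

This is the Floyd-Warshall all-pairs shortest-path computation. For each intermediate vertex k = 0, 1, …, 2, update dist[i][j] ← min(dist[i][j], dist[i][k] + dist[k][j]). The final matrix gives, for each (i, j), the minimum total weight of any directed path from i to j (possibly empty when i = j).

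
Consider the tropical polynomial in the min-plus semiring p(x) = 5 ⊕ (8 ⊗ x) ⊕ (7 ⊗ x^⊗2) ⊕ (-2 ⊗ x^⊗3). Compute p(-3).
p(-3) = -11

A tropical monomial a ⊗ x^⊗i evaluates to a + i · x. Evaluating each term at x = -3:
  Term 0 contributes 5 + 0 · -3 = 5
  Term 1 contributes 8 + 1 · -3 = 5
  Term 2 contributes 7 + 2 · -3 = 1
  Term 3 contributes -2 + 3 · -3 = -11
p(-3) = ⊕ of these = min[5, 5, 1, -11] = -11.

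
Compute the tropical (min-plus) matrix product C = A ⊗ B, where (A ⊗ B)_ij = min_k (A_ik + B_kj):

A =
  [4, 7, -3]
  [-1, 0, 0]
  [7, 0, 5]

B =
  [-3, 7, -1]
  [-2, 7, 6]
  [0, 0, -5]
A ⊗ B =
  [-3, -3, -8]
  [-4, 0, -5]
  [-2, 5, 0]

Apply the min-plus product entry-by-entry:
  C[0][0] = min over k of (A[0][0] + B[0][0] = 4 + -3 = 1, A[0][1] + B[1][0] = 7 + -2 = 5, A[0][2] + B[2][0] = -3 + 0 = -3) = -3 (attained at k = 2)
  C[0][1] = min over k of (A[0][0] + B[0][1] = 4 + 7 = 11, A[0][1] + B[1][1] = 7 + 7 = 14, A[0][2] + B[2][1] = -3 + 0 = -3) = -3 (attained at k = 2)
  C[0][2] = min over k of (A[0][0] + B[0][2] = 4 + -1 = 3, A[0][1] + B[1][2] = 7 + 6 = 13, A[0][2] + B[2][2] = -3 + -5 = -8) = -8 (attained at k = 2)
  C[1][0] = min over k of (A[1][0] + B[0][0] = -1 + -3 = -4, A[1][1] + B[1][0] = 0 + -2 = -2, A[1][2] + B[2][0] = 0 + 0 = 0) = -4 (attained at k = 0)
  C[1][1] = min over k of (A[1][0] + B[0][1] = -1 + 7 = 6, A[1][1] + B[1][1] = 0 + 7 = 7, A[1][2] + B[2][1] = 0 + 0 = 0) = 0 (attained at k = 2)
  C[1][2] = min over k of (A[1][0] + B[0][2] = -1 + -1 = -2, A[1][1] + B[1][2] = 0 + 6 = 6, A[1][2] + B[2][2] = 0 + -5 = -5) = -5 (attained at k = 2)
  C[2][0] = min over k of (A[2][0] + B[0][0] = 7 + -3 = 4, A[2][1] + B[1][0] = 0 + -2 = -2, A[2][2] + B[2][0] = 5 + 0 = 5) = -2 (attained at k = 1)
  C[2][1] = min over k of (A[2][0] + B[0][1] = 7 + 7 = 14, A[2][1] + B[1][1] = 0 + 7 = 7, A[2][2] + B[2][1] = 5 + 0 = 5) = 5 (attained at k = 2)
  C[2][2] = min over k of (A[2][0] + B[0][2] = 7 + -1 = 6, A[2][1] + B[1][2] = 0 + 6 = 6, A[2][2] + B[2][2] = 5 + -5 = 0) = 0 (attained at k = 2)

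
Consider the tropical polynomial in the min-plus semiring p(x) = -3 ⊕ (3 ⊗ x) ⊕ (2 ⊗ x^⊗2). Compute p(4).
p(4) = -3

A tropical monomial a ⊗ x^⊗i evaluates to a + i · x. Evaluating each term at x = 4:
  Term 0 contributes -3 + 0 · 4 = -3
  Term 1 contributes 3 + 1 · 4 = 7
  Term 2 contributes 2 + 2 · 4 = 10
p(4) = ⊕ of these = min[-3, 7, 10] = -3.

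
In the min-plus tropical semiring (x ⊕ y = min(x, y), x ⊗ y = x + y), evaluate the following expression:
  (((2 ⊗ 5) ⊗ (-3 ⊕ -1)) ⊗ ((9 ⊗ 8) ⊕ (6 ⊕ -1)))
(((2 ⊗ 5) ⊗ (-3 ⊕ -1)) ⊗ ((9 ⊗ 8) ⊕ (6 ⊕ -1))) = 3

Expand innermost to outermost. Recall ⊕ takes the minimum of its arguments and ⊗ takes their sum. Working out the expression (((2 ⊗ 5) ⊗ (-3 ⊕ -1)) ⊗ ((9 ⊗ 8) ⊕ (6 ⊕ -1))) gives 3.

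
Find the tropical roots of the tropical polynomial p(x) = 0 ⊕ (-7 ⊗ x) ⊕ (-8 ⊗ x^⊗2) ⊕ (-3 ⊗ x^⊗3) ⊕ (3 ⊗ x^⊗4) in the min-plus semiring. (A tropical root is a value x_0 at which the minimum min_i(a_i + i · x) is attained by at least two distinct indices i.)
Roots: {-6, -5, 1, 7}

Each tropical root is a break point of the lower envelope of the lines y = a_i + i · x (there are 5 lines, with slopes 0, 1, ..., 4). Only the lines that attain the minimum somewhere contribute to roots; other lines are dominated. Here the surviving (envelope) indices are i = 4, i = 3, i = 2, i = 1, i = 0.
Intersections between consecutive envelope lines give the roots: for adjacent envelope indices i < j the intersection is x = (a_i − a_j) / (j − i). Reading off the sorted break points: {-6, -5, 1, 7}.
Verification: at each break x_0, at least two indices attain the minimum of min_i(a_i + i · x_0).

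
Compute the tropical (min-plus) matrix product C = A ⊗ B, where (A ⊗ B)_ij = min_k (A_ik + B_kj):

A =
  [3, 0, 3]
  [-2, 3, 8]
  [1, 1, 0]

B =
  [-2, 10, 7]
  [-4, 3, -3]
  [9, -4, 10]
A ⊗ B =
  [-4, -1, -3]
  [-4, 4, 0]
  [-3, -4, -2]

Apply the min-plus product entry-by-entry:
  C[0][0] = min over k of (A[0][0] + B[0][0] = 3 + -2 = 1, A[0][1] + B[1][0] = 0 + -4 = -4, A[0][2] + B[2][0] = 3 + 9 = 12) = -4 (attained at k = 1)
  C[0][1] = min over k of (A[0][0] + B[0][1] = 3 + 10 = 13, A[0][1] + B[1][1] = 0 + 3 = 3, A[0][2] + B[2][1] = 3 + -4 = -1) = -1 (attained at k = 2)
  C[0][2] = min over k of (A[0][0] + B[0][2] = 3 + 7 = 10, A[0][1] + B[1][2] = 0 + -3 = -3, A[0][2] + B[2][2] = 3 + 10 = 13) = -3 (attained at k = 1)
  C[1][0] = min over k of (A[1][0] + B[0][0] = -2 + -2 = -4, A[1][1] + B[1][0] = 3 + -4 = -1, A[1][2] + B[2][0] = 8 + 9 = 17) = -4 (attained at k = 0)
  C[1][1] = min over k of (A[1][0] + B[0][1] = -2 + 10 = 8, A[1][1] + B[1][1] = 3 + 3 = 6, A[1][2] + B[2][1] = 8 + -4 = 4) = 4 (attained at k = 2)
  C[1][2] = min over k of (A[1][0] + B[0][2] = -2 + 7 = 5, A[1][1] + B[1][2] = 3 + -3 = 0, A[1][2] + B[2][2] = 8 + 10 = 18) = 0 (attained at k = 1)
  C[2][0] = min over k of (A[2][0] + B[0][0] = 1 + -2 = -1, A[2][1] + B[1][0] = 1 + -4 = -3, A[2][2] + B[2][0] = 0 + 9 = 9) = -3 (attained at k = 1)
  C[2][1] = min over k of (A[2][0] + B[0][1] = 1 + 10 = 11, A[2][1] + B[1][1] = 1 + 3 = 4, A[2][2] + B[2][1] = 0 + -4 = -4) = -4 (attained at k = 2)
  C[2][2] = min over k of (A[2][0] + B[0][2] = 1 + 7 = 8, A[2][1] + B[1][2] = 1 + -3 = -2, A[2][2] + B[2][2] = 0 + 10 = 10) = -2 (attained at k = 1)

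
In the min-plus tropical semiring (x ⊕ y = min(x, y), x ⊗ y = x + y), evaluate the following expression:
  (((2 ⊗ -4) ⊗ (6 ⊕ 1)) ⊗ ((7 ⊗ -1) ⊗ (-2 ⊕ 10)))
(((2 ⊗ -4) ⊗ (6 ⊕ 1)) ⊗ ((7 ⊗ -1) ⊗ (-2 ⊕ 10))) = 3

Expand innermost to outermost. Recall ⊕ takes the minimum of its arguments and ⊗ takes their sum. Working out the expression (((2 ⊗ -4) ⊗ (6 ⊕ 1)) ⊗ ((7 ⊗ -1) ⊗ (-2 ⊕ 10))) gives 3.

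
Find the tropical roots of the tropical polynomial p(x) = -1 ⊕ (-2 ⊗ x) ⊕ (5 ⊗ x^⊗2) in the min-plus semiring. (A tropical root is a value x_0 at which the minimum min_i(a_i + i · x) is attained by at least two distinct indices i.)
Roots: {-7, 1}

Each tropical root is a break point of the lower envelope of the lines y = a_i + i · x (there are 3 lines, with slopes 0, 1, ..., 2). Only the lines that attain the minimum somewhere contribute to roots; other lines are dominated. Here the surviving (envelope) indices are i = 2, i = 1, i = 0.
Intersections between consecutive envelope lines give the roots: for adjacent envelope indices i < j the intersection is x = (a_i − a_j) / (j − i). Reading off the sorted break points: {-7, 1}.
Verification: at each break x_0, at least two indices attain the minimum of min_i(a_i + i · x_0).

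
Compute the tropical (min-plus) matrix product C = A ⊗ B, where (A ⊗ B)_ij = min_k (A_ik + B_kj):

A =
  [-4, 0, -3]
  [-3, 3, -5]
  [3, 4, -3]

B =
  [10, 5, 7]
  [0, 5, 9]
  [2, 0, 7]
A ⊗ B =
  [-1, -3, 3]
  [-3, -5, 2]
  [-1, -3, 4]

Apply the min-plus product entry-by-entry:
  C[0][0] = min over k of (A[0][0] + B[0][0] = -4 + 10 = 6, A[0][1] + B[1][0] = 0 + 0 = 0, A[0][2] + B[2][0] = -3 + 2 = -1) = -1 (attained at k = 2)
  C[0][1] = min over k of (A[0][0] + B[0][1] = -4 + 5 = 1, A[0][1] + B[1][1] = 0 + 5 = 5, A[0][2] + B[2][1] = -3 + 0 = -3) = -3 (attained at k = 2)
  C[0][2] = min over k of (A[0][0] + B[0][2] = -4 + 7 = 3, A[0][1] + B[1][2] = 0 + 9 = 9, A[0][2] + B[2][2] = -3 + 7 = 4) = 3 (attained at k = 0)
  C[1][0] = min over k of (A[1][0] + B[0][0] = -3 + 10 = 7, A[1][1] + B[1][0] = 3 + 0 = 3, A[1][2] + B[2][0] = -5 + 2 = -3) = -3 (attained at k = 2)
  C[1][1] = min over k of (A[1][0] + B[0][1] = -3 + 5 = 2, A[1][1] + B[1][1] = 3 + 5 = 8, A[1][2] + B[2][1] = -5 + 0 = -5) = -5 (attained at k = 2)
  C[1][2] = min over k of (A[1][0] + B[0][2] = -3 + 7 = 4, A[1][1] + B[1][2] = 3 + 9 = 12, A[1][2] + B[2][2] = -5 + 7 = 2) = 2 (attained at k = 2)
  C[2][0] = min over k of (A[2][0] + B[0][0] = 3 + 10 = 13, A[2][1] + B[1][0] = 4 + 0 = 4, A[2][2] + B[2][0] = -3 + 2 = -1) = -1 (attained at k = 2)
  C[2][1] = min over k of (A[2][0] + B[0][1] = 3 + 5 = 8, A[2][1] + B[1][1] = 4 + 5 = 9, A[2][2] + B[2][1] = -3 + 0 = -3) = -3 (attained at k = 2)
  C[2][2] = min over k of (A[2][0] + B[0][2] = 3 + 7 = 10, A[2][1] + B[1][2] = 4 + 9 = 13, A[2][2] + B[2][2] = -3 + 7 = 4) = 4 (attained at k = 2)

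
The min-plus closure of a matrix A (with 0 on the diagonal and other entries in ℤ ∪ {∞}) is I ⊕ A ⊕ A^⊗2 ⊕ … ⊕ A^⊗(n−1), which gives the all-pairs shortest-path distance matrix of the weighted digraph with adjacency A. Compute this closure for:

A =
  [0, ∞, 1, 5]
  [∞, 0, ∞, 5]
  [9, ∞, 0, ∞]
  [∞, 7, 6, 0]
Closure =
  [0, 12, 1, 5]
  [20, 0, 11, 5]
  [9, 21, 0, 14]
  [15, 7, 6, 0]

This is the Floyd-Warshall all-pairs shortest-path computation. For each intermediate vertex k = 0, 1, …, 3, update dist[i][j] ← min(dist[i][j], dist[i][k] + dist[k][j]). The final matrix gives, for each (i, j), the minimum total weight of any directed path from i to j (possibly empty when i = j).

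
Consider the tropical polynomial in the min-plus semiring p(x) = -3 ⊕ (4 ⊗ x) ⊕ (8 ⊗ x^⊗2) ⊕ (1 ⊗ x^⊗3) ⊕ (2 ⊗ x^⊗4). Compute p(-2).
p(-2) = -6

A tropical monomial a ⊗ x^⊗i evaluates to a + i · x. Evaluating each term at x = -2:
  Term 0 contributes -3 + 0 · -2 = -3
  Term 1 contributes 4 + 1 · -2 = 2
  Term 2 contributes 8 + 2 · -2 = 4
  Term 3 contributes 1 + 3 · -2 = -5
  Term 4 contributes 2 + 4 · -2 = -6
p(-2) = ⊕ of these = min[-3, 2, 4, -5, -6] = -6.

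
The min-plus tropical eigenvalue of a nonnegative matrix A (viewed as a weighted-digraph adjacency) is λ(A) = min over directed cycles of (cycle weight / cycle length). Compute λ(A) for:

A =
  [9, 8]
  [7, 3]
λ(A) = 3

Enumerate directed cycles and compute their means (weight / length). Sample:
  cycle 0 → 0: weight = 9, length = 1, mean = 9/1 ≈ 9.000
  cycle 1 → 1: weight = 3, length = 1, mean = 3/1 ≈ 3.000
  cycle 0 → 1 → 0: weight = 15, length = 2, mean = 15/2 ≈ 7.500
  cycle 1 → 0 → 1: weight = 15, length = 2, mean = 15/2 ≈ 7.500
Minimum mean = 3.000, attained e.g. along the cycle 1 → 1 with weight 3 and length 1. So λ(A) = 3/1 = 3.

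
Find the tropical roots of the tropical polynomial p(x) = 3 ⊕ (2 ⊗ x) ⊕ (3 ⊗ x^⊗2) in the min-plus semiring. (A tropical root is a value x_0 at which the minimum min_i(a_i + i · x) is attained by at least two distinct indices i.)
Roots: {-1, 1}

Each tropical root is a break point of the lower envelope of the lines y = a_i + i · x (there are 3 lines, with slopes 0, 1, ..., 2). Only the lines that attain the minimum somewhere contribute to roots; other lines are dominated. Here the surviving (envelope) indices are i = 2, i = 1, i = 0.
Intersections between consecutive envelope lines give the roots: for adjacent envelope indices i < j the intersection is x = (a_i − a_j) / (j − i). Reading off the sorted break points: {-1, 1}.
Verification: at each break x_0, at least two indices attain the minimum of min_i(a_i + i · x_0).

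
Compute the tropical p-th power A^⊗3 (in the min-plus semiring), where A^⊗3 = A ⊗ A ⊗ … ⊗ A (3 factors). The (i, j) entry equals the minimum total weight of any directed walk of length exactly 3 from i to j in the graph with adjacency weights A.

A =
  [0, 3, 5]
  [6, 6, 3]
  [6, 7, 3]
A^⊗3 =
  [0, 3, 5]
  [6, 9, 9]
  [6, 9, 9]

Each entry (A^⊗3)_ij equals the minimum over all length-3 walks i = v_0 → v_1 → … → v_3 = j of Σ_t A[v_t][v_{t+1}]. For example, for (i, j) = (0, 2) we minimise over 9 possible intermediate vertex sequences; the minimum is 5, attained along the walk 0 → 0 → 0 → 2.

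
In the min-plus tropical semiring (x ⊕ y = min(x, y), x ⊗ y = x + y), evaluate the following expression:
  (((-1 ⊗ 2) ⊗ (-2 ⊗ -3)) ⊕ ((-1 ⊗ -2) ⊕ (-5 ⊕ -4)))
(((-1 ⊗ 2) ⊗ (-2 ⊗ -3)) ⊕ ((-1 ⊗ -2) ⊕ (-5 ⊕ -4))) = -5

Expand innermost to outermost. Recall ⊕ takes the minimum of its arguments and ⊗ takes their sum. Working out the expression (((-1 ⊗ 2) ⊗ (-2 ⊗ -3)) ⊕ ((-1 ⊗ -2) ⊕ (-5 ⊕ -4))) gives -5.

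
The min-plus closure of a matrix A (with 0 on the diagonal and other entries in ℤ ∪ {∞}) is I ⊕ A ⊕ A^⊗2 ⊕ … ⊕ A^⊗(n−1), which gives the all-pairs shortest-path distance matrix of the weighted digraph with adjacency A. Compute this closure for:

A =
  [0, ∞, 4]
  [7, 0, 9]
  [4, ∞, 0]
Closure =
  [0, ∞, 4]
  [7, 0, 9]
  [4, ∞, 0]

This is the Floyd-Warshall all-pairs shortest-path computation. For each intermediate vertex k = 0, 1, …, 2, update dist[i][j] ← min(dist[i][j], dist[i][k] + dist[k][j]). The final matrix gives, for each (i, j), the minimum total weight of any directed path from i to j (possibly empty when i = j).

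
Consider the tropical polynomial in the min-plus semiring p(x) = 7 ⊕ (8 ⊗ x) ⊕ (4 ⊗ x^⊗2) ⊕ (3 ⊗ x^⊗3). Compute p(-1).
p(-1) = 0

A tropical monomial a ⊗ x^⊗i evaluates to a + i · x. Evaluating each term at x = -1:
  Term 0 contributes 7 + 0 · -1 = 7
  Term 1 contributes 8 + 1 · -1 = 7
  Term 2 contributes 4 + 2 · -1 = 2
  Term 3 contributes 3 + 3 · -1 = 0
p(-1) = ⊕ of these = min[7, 7, 2, 0] = 0.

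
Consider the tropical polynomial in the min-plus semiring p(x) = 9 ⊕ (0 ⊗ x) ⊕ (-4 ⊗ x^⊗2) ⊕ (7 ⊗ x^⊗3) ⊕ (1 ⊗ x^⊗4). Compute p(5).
p(5) = 5

A tropical monomial a ⊗ x^⊗i evaluates to a + i · x. Evaluating each term at x = 5:
  Term 0 contributes 9 + 0 · 5 = 9
  Term 1 contributes 0 + 1 · 5 = 5
  Term 2 contributes -4 + 2 · 5 = 6
  Term 3 contributes 7 + 3 · 5 = 22
  Term 4 contributes 1 + 4 · 5 = 21
p(5) = ⊕ of these = min[9, 5, 6, 22, 21] = 5.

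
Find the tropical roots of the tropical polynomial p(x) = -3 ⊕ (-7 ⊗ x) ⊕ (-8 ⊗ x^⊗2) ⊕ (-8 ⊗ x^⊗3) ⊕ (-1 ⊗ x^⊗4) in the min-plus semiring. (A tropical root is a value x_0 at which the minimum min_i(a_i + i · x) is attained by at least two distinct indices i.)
Roots: {-7, 0, 1, 4}

Each tropical root is a break point of the lower envelope of the lines y = a_i + i · x (there are 5 lines, with slopes 0, 1, ..., 4). Only the lines that attain the minimum somewhere contribute to roots; other lines are dominated. Here the surviving (envelope) indices are i = 4, i = 3, i = 2, i = 1, i = 0.
Intersections between consecutive envelope lines give the roots: for adjacent envelope indices i < j the intersection is x = (a_i − a_j) / (j − i). Reading off the sorted break points: {-7, 0, 1, 4}.
Verification: at each break x_0, at least two indices attain the minimum of min_i(a_i + i · x_0).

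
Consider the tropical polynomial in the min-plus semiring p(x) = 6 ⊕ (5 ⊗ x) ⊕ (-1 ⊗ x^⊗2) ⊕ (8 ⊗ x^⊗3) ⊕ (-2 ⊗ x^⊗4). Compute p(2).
p(2) = 3

A tropical monomial a ⊗ x^⊗i evaluates to a + i · x. Evaluating each term at x = 2:
  Term 0 contributes 6 + 0 · 2 = 6
  Term 1 contributes 5 + 1 · 2 = 7
  Term 2 contributes -1 + 2 · 2 = 3
  Term 3 contributes 8 + 3 · 2 = 14
  Term 4 contributes -2 + 4 · 2 = 6
p(2) = ⊕ of these = min[6, 7, 3, 14, 6] = 3.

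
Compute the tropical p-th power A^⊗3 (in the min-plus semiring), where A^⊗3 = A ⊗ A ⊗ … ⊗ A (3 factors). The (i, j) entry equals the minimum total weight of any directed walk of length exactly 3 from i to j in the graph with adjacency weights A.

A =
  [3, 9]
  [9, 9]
A^⊗3 =
  [9, 15]
  [15, 21]

Each entry (A^⊗3)_ij equals the minimum over all length-3 walks i = v_0 → v_1 → … → v_3 = j of Σ_t A[v_t][v_{t+1}]. For example, for (i, j) = (0, 1) we minimise over 4 possible intermediate vertex sequences; the minimum is 15, attained along the walk 0 → 0 → 0 → 1.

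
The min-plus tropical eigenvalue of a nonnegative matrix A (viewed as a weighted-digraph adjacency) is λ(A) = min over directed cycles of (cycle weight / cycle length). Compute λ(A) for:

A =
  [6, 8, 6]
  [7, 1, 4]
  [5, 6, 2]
λ(A) = 1

Enumerate directed cycles and compute their means (weight / length). Sample:
  cycle 0 → 0: weight = 6, length = 1, mean = 6/1 ≈ 6.000
  cycle 1 → 1: weight = 1, length = 1, mean = 1/1 ≈ 1.000
  cycle 2 → 2: weight = 2, length = 1, mean = 2/1 ≈ 2.000
  cycle 0 → 1 → 0: weight = 15, length = 2, mean = 15/2 ≈ 7.500
  cycle 0 → 2 → 0: weight = 11, length = 2, mean = 11/2 ≈ 5.500
  cycle 1 → 0 → 1: weight = 15, length = 2, mean = 15/2 ≈ 7.500
Minimum mean = 1.000, attained e.g. along the cycle 1 → 1 with weight 1 and length 1. So λ(A) = 1/1 = 1.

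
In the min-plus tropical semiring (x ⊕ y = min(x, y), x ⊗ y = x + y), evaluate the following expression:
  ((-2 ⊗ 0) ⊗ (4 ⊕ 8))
((-2 ⊗ 0) ⊗ (4 ⊕ 8)) = 2

Expand innermost to outermost. Recall ⊕ takes the minimum of its arguments and ⊗ takes their sum. Working out the expression ((-2 ⊗ 0) ⊗ (4 ⊕ 8)) gives 2.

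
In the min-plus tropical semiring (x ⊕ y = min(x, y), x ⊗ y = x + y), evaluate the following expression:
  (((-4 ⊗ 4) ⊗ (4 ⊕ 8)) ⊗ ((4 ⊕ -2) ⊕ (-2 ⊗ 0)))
(((-4 ⊗ 4) ⊗ (4 ⊕ 8)) ⊗ ((4 ⊕ -2) ⊕ (-2 ⊗ 0))) = 2

Expand innermost to outermost. Recall ⊕ takes the minimum of its arguments and ⊗ takes their sum. Working out the expression (((-4 ⊗ 4) ⊗ (4 ⊕ 8)) ⊗ ((4 ⊕ -2) ⊕ (-2 ⊗ 0))) gives 2.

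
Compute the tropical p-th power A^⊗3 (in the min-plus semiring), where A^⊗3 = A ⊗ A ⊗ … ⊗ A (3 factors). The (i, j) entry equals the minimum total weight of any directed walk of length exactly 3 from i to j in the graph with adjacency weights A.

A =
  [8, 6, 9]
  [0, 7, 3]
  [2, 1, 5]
A^⊗3 =
  [10, 10, 13]
  [4, 9, 7]
  [6, 5, 9]

Each entry (A^⊗3)_ij equals the minimum over all length-3 walks i = v_0 → v_1 → … → v_3 = j of Σ_t A[v_t][v_{t+1}]. For example, for (i, j) = (0, 2) we minimise over 9 possible intermediate vertex sequences; the minimum is 13, attained along the walk 0 → 2 → 1 → 2.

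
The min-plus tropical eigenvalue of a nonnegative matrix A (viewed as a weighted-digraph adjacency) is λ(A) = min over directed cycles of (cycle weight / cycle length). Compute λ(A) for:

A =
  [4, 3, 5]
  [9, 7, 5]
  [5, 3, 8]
λ(A) = 4

Enumerate directed cycles and compute their means (weight / length). Sample:
  cycle 0 → 0: weight = 4, length = 1, mean = 4/1 ≈ 4.000
  cycle 1 → 1: weight = 7, length = 1, mean = 7/1 ≈ 7.000
  cycle 2 → 2: weight = 8, length = 1, mean = 8/1 ≈ 8.000
  cycle 0 → 1 → 0: weight = 12, length = 2, mean = 12/2 ≈ 6.000
  cycle 0 → 2 → 0: weight = 10, length = 2, mean = 10/2 ≈ 5.000
  cycle 1 → 0 → 1: weight = 12, length = 2, mean = 12/2 ≈ 6.000
Minimum mean = 4.000, attained e.g. along the cycle 0 → 0 with weight 4 and length 1. So λ(A) = 4/1 = 4.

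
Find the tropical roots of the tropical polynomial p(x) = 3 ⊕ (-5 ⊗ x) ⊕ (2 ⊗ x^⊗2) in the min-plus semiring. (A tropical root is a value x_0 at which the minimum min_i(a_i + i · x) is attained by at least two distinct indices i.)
Roots: {-7, 8}

Each tropical root is a break point of the lower envelope of the lines y = a_i + i · x (there are 3 lines, with slopes 0, 1, ..., 2). Only the lines that attain the minimum somewhere contribute to roots; other lines are dominated. Here the surviving (envelope) indices are i = 2, i = 1, i = 0.
Intersections between consecutive envelope lines give the roots: for adjacent envelope indices i < j the intersection is x = (a_i − a_j) / (j − i). Reading off the sorted break points: {-7, 8}.
Verification: at each break x_0, at least two indices attain the minimum of min_i(a_i + i · x_0).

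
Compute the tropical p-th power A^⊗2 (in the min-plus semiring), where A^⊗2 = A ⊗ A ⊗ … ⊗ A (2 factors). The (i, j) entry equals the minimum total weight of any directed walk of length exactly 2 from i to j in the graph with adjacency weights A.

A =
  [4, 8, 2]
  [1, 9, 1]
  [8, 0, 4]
A^⊗2 =
  [8, 2, 6]
  [5, 1, 3]
  [1, 4, 1]

Each entry (A^⊗2)_ij equals the minimum over all length-2 walks i = v_0 → v_1 → … → v_2 = j of Σ_t A[v_t][v_{t+1}]. For example, for (i, j) = (0, 2) we minimise over 3 possible intermediate vertex sequences; the minimum is 6, attained along the walk 0 → 0 → 2.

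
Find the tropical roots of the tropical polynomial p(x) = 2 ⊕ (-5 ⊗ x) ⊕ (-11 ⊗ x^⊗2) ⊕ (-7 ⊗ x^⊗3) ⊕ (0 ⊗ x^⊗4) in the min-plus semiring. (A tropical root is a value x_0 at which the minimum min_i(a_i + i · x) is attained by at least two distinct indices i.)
Roots: {-7, -4, 6, 7}

Each tropical root is a break point of the lower envelope of the lines y = a_i + i · x (there are 5 lines, with slopes 0, 1, ..., 4). Only the lines that attain the minimum somewhere contribute to roots; other lines are dominated. Here the surviving (envelope) indices are i = 4, i = 3, i = 2, i = 1, i = 0.
Intersections between consecutive envelope lines give the roots: for adjacent envelope indices i < j the intersection is x = (a_i − a_j) / (j − i). Reading off the sorted break points: {-7, -4, 6, 7}.
Verification: at each break x_0, at least two indices attain the minimum of min_i(a_i + i · x_0).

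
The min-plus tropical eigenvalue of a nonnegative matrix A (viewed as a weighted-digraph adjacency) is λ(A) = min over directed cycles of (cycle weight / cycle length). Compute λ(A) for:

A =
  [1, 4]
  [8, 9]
λ(A) = 1

Enumerate directed cycles and compute their means (weight / length). Sample:
  cycle 0 → 0: weight = 1, length = 1, mean = 1/1 ≈ 1.000
  cycle 1 → 1: weight = 9, length = 1, mean = 9/1 ≈ 9.000
  cycle 0 → 1 → 0: weight = 12, length = 2, mean = 12/2 ≈ 6.000
  cycle 1 → 0 → 1: weight = 12, length = 2, mean = 12/2 ≈ 6.000
Minimum mean = 1.000, attained e.g. along the cycle 0 → 0 with weight 1 and length 1. So λ(A) = 1/1 = 1.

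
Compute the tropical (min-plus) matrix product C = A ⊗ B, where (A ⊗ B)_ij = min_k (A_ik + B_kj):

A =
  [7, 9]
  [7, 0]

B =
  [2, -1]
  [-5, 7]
A ⊗ B =
  [4, 6]
  [-5, 6]

Apply the min-plus product entry-by-entry:
  C[0][0] = min over k of (A[0][0] + B[0][0] = 7 + 2 = 9, A[0][1] + B[1][0] = 9 + -5 = 4) = 4 (attained at k = 1)
  C[0][1] = min over k of (A[0][0] + B[0][1] = 7 + -1 = 6, A[0][1] + B[1][1] = 9 + 7 = 16) = 6 (attained at k = 0)
  C[1][0] = min over k of (A[1][0] + B[0][0] = 7 + 2 = 9, A[1][1] + B[1][0] = 0 + -5 = -5) = -5 (attained at k = 1)
  C[1][1] = min over k of (A[1][0] + B[0][1] = 7 + -1 = 6, A[1][1] + B[1][1] = 0 + 7 = 7) = 6 (attained at k = 0)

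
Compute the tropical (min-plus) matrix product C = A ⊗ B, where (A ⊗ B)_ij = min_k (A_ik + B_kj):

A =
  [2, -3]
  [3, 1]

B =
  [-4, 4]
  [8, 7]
A ⊗ B =
  [-2, 4]
  [-1, 7]

Apply the min-plus product entry-by-entry:
  C[0][0] = min over k of (A[0][0] + B[0][0] = 2 + -4 = -2, A[0][1] + B[1][0] = -3 + 8 = 5) = -2 (attained at k = 0)
  C[0][1] = min over k of (A[0][0] + B[0][1] = 2 + 4 = 6, A[0][1] + B[1][1] = -3 + 7 = 4) = 4 (attained at k = 1)
  C[1][0] = min over k of (A[1][0] + B[0][0] = 3 + -4 = -1, A[1][1] + B[1][0] = 1 + 8 = 9) = -1 (attained at k = 0)
  C[1][1] = min over k of (A[1][0] + B[0][1] = 3 + 4 = 7, A[1][1] + B[1][1] = 1 + 7 = 8) = 7 (attained at k = 0)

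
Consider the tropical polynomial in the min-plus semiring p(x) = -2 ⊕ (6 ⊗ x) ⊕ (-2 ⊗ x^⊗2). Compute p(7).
p(7) = -2

A tropical monomial a ⊗ x^⊗i evaluates to a + i · x. Evaluating each term at x = 7:
  Term 0 contributes -2 + 0 · 7 = -2
  Term 1 contributes 6 + 1 · 7 = 13
  Term 2 contributes -2 + 2 · 7 = 12
p(7) = ⊕ of these = min[-2, 13, 12] = -2.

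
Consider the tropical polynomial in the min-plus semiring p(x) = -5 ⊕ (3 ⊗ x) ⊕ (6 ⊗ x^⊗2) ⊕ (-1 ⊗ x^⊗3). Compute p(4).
p(4) = -5

A tropical monomial a ⊗ x^⊗i evaluates to a + i · x. Evaluating each term at x = 4:
  Term 0 contributes -5 + 0 · 4 = -5
  Term 1 contributes 3 + 1 · 4 = 7
  Term 2 contributes 6 + 2 · 4 = 14
  Term 3 contributes -1 + 3 · 4 = 11
p(4) = ⊕ of these = min[-5, 7, 14, 11] = -5.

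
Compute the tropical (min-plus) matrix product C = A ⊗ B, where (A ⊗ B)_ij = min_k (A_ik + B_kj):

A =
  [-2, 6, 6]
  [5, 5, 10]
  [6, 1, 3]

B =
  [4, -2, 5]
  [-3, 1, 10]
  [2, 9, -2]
A ⊗ B =
  [2, -4, 3]
  [2, 3, 8]
  [-2, 2, 1]

Apply the min-plus product entry-by-entry:
  C[0][0] = min over k of (A[0][0] + B[0][0] = -2 + 4 = 2, A[0][1] + B[1][0] = 6 + -3 = 3, A[0][2] + B[2][0] = 6 + 2 = 8) = 2 (attained at k = 0)
  C[0][1] = min over k of (A[0][0] + B[0][1] = -2 + -2 = -4, A[0][1] + B[1][1] = 6 + 1 = 7, A[0][2] + B[2][1] = 6 + 9 = 15) = -4 (attained at k = 0)
  C[0][2] = min over k of (A[0][0] + B[0][2] = -2 + 5 = 3, A[0][1] + B[1][2] = 6 + 10 = 16, A[0][2] + B[2][2] = 6 + -2 = 4) = 3 (attained at k = 0)
  C[1][0] = min over k of (A[1][0] + B[0][0] = 5 + 4 = 9, A[1][1] + B[1][0] = 5 + -3 = 2, A[1][2] + B[2][0] = 10 + 2 = 12) = 2 (attained at k = 1)
  C[1][1] = min over k of (A[1][0] + B[0][1] = 5 + -2 = 3, A[1][1] + B[1][1] = 5 + 1 = 6, A[1][2] + B[2][1] = 10 + 9 = 19) = 3 (attained at k = 0)
  C[1][2] = min over k of (A[1][0] + B[0][2] = 5 + 5 = 10, A[1][1] + B[1][2] = 5 + 10 = 15, A[1][2] + B[2][2] = 10 + -2 = 8) = 8 (attained at k = 2)
  C[2][0] = min over k of (A[2][0] + B[0][0] = 6 + 4 = 10, A[2][1] + B[1][0] = 1 + -3 = -2, A[2][2] + B[2][0] = 3 + 2 = 5) = -2 (attained at k = 1)
  C[2][1] = min over k of (A[2][0] + B[0][1] = 6 + -2 = 4, A[2][1] + B[1][1] = 1 + 1 = 2, A[2][2] + B[2][1] = 3 + 9 = 12) = 2 (attained at k = 1)
  C[2][2] = min over k of (A[2][0] + B[0][2] = 6 + 5 = 11, A[2][1] + B[1][2] = 1 + 10 = 11, A[2][2] + B[2][2] = 3 + -2 = 1) = 1 (attained at k = 2)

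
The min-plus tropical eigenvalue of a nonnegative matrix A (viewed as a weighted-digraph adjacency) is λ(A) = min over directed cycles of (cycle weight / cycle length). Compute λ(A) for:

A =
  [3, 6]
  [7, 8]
λ(A) = 3

Enumerate directed cycles and compute their means (weight / length). Sample:
  cycle 0 → 0: weight = 3, length = 1, mean = 3/1 ≈ 3.000
  cycle 1 → 1: weight = 8, length = 1, mean = 8/1 ≈ 8.000
  cycle 0 → 1 → 0: weight = 13, length = 2, mean = 13/2 ≈ 6.500
  cycle 1 → 0 → 1: weight = 13, length = 2, mean = 13/2 ≈ 6.500
Minimum mean = 3.000, attained e.g. along the cycle 0 → 0 with weight 3 and length 1. So λ(A) = 3/1 = 3.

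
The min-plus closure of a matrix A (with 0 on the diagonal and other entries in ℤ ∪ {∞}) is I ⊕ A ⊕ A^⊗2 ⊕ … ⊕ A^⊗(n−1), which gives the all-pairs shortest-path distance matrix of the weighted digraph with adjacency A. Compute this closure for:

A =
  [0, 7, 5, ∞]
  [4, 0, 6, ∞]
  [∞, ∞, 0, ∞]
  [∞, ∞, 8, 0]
Closure =
  [0, 7, 5, ∞]
  [4, 0, 6, ∞]
  [∞, ∞, 0, ∞]
  [∞, ∞, 8, 0]

This is the Floyd-Warshall all-pairs shortest-path computation. For each intermediate vertex k = 0, 1, …, 3, update dist[i][j] ← min(dist[i][j], dist[i][k] + dist[k][j]). The final matrix gives, for each (i, j), the minimum total weight of any directed path from i to j (possibly empty when i = j).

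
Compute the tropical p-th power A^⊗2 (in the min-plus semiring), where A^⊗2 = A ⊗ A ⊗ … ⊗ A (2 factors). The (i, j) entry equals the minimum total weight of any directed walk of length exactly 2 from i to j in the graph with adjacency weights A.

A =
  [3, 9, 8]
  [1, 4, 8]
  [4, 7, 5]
A^⊗2 =
  [6, 12, 11]
  [4, 8, 9]
  [7, 11, 10]

Each entry (A^⊗2)_ij equals the minimum over all length-2 walks i = v_0 → v_1 → … → v_2 = j of Σ_t A[v_t][v_{t+1}]. For example, for (i, j) = (0, 2) we minimise over 3 possible intermediate vertex sequences; the minimum is 11, attained along the walk 0 → 0 → 2.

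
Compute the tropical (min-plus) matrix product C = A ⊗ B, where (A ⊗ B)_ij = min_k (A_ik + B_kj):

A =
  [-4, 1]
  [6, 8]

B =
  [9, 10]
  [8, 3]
A ⊗ B =
  [5, 4]
  [15, 11]

Apply the min-plus product entry-by-entry:
  C[0][0] = min over k of (A[0][0] + B[0][0] = -4 + 9 = 5, A[0][1] + B[1][0] = 1 + 8 = 9) = 5 (attained at k = 0)
  C[0][1] = min over k of (A[0][0] + B[0][1] = -4 + 10 = 6, A[0][1] + B[1][1] = 1 + 3 = 4) = 4 (attained at k = 1)
  C[1][0] = min over k of (A[1][0] + B[0][0] = 6 + 9 = 15, A[1][1] + B[1][0] = 8 + 8 = 16) = 15 (attained at k = 0)
  C[1][1] = min over k of (A[1][0] + B[0][1] = 6 + 10 = 16, A[1][1] + B[1][1] = 8 + 3 = 11) = 11 (attained at k = 1)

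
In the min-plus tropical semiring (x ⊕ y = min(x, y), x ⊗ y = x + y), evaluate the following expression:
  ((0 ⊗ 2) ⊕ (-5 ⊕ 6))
((0 ⊗ 2) ⊕ (-5 ⊕ 6)) = -5

Expand innermost to outermost. Recall ⊕ takes the minimum of its arguments and ⊗ takes their sum. Working out the expression ((0 ⊗ 2) ⊕ (-5 ⊕ 6)) gives -5.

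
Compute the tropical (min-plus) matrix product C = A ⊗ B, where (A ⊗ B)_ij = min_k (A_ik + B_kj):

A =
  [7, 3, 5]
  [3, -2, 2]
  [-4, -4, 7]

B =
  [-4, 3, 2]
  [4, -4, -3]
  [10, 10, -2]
A ⊗ B =
  [3, -1, 0]
  [-1, -6, -5]
  [-8, -8, -7]

Apply the min-plus product entry-by-entry:
  C[0][0] = min over k of (A[0][0] + B[0][0] = 7 + -4 = 3, A[0][1] + B[1][0] = 3 + 4 = 7, A[0][2] + B[2][0] = 5 + 10 = 15) = 3 (attained at k = 0)
  C[0][1] = min over k of (A[0][0] + B[0][1] = 7 + 3 = 10, A[0][1] + B[1][1] = 3 + -4 = -1, A[0][2] + B[2][1] = 5 + 10 = 15) = -1 (attained at k = 1)
  C[0][2] = min over k of (A[0][0] + B[0][2] = 7 + 2 = 9, A[0][1] + B[1][2] = 3 + -3 = 0, A[0][2] + B[2][2] = 5 + -2 = 3) = 0 (attained at k = 1)
  C[1][0] = min over k of (A[1][0] + B[0][0] = 3 + -4 = -1, A[1][1] + B[1][0] = -2 + 4 = 2, A[1][2] + B[2][0] = 2 + 10 = 12) = -1 (attained at k = 0)
  C[1][1] = min over k of (A[1][0] + B[0][1] = 3 + 3 = 6, A[1][1] + B[1][1] = -2 + -4 = -6, A[1][2] + B[2][1] = 2 + 10 = 12) = -6 (attained at k = 1)
  C[1][2] = min over k of (A[1][0] + B[0][2] = 3 + 2 = 5, A[1][1] + B[1][2] = -2 + -3 = -5, A[1][2] + B[2][2] = 2 + -2 = 0) = -5 (attained at k = 1)
  C[2][0] = min over k of (A[2][0] + B[0][0] = -4 + -4 = -8, A[2][1] + B[1][0] = -4 + 4 = 0, A[2][2] + B[2][0] = 7 + 10 = 17) = -8 (attained at k = 0)
  C[2][1] = min over k of (A[2][0] + B[0][1] = -4 + 3 = -1, A[2][1] + B[1][1] = -4 + -4 = -8, A[2][2] + B[2][1] = 7 + 10 = 17) = -8 (attained at k = 1)
  C[2][2] = min over k of (A[2][0] + B[0][2] = -4 + 2 = -2, A[2][1] + B[1][2] = -4 + -3 = -7, A[2][2] + B[2][2] = 7 + -2 = 5) = -7 (attained at k = 1)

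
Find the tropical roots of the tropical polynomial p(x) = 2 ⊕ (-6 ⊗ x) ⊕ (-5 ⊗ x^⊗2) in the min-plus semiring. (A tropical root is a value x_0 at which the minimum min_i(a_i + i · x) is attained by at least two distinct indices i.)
Roots: {-1, 8}

Each tropical root is a break point of the lower envelope of the lines y = a_i + i · x (there are 3 lines, with slopes 0, 1, ..., 2). Only the lines that attain the minimum somewhere contribute to roots; other lines are dominated. Here the surviving (envelope) indices are i = 2, i = 1, i = 0.
Intersections between consecutive envelope lines give the roots: for adjacent envelope indices i < j the intersection is x = (a_i − a_j) / (j − i). Reading off the sorted break points: {-1, 8}.
Verification: at each break x_0, at least two indices attain the minimum of min_i(a_i + i · x_0).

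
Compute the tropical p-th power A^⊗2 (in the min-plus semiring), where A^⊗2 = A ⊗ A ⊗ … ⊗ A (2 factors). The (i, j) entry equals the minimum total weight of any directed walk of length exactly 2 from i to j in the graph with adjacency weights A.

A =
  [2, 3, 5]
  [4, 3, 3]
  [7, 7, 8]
A^⊗2 =
  [4, 5, 6]
  [6, 6, 6]
  [9, 10, 10]

Each entry (A^⊗2)_ij equals the minimum over all length-2 walks i = v_0 → v_1 → … → v_2 = j of Σ_t A[v_t][v_{t+1}]. For example, for (i, j) = (0, 2) we minimise over 3 possible intermediate vertex sequences; the minimum is 6, attained along the walk 0 → 1 → 2.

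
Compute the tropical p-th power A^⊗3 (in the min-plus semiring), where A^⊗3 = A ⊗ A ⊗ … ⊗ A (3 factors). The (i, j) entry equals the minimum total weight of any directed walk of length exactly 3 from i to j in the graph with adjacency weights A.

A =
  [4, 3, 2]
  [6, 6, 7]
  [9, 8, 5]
A^⊗3 =
  [12, 11, 10]
  [14, 13, 12]
  [17, 16, 15]

Each entry (A^⊗3)_ij equals the minimum over all length-3 walks i = v_0 → v_1 → … → v_3 = j of Σ_t A[v_t][v_{t+1}]. For example, for (i, j) = (0, 2) we minimise over 9 possible intermediate vertex sequences; the minimum is 10, attained along the walk 0 → 0 → 0 → 2.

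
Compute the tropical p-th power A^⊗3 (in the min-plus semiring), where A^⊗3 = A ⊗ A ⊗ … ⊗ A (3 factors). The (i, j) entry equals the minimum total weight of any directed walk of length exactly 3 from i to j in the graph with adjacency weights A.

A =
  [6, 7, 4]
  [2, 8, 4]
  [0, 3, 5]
A^⊗3 =
  [9, 11, 8]
  [6, 9, 8]
  [4, 7, 9]

Each entry (A^⊗3)_ij equals the minimum over all length-3 walks i = v_0 → v_1 → … → v_3 = j of Σ_t A[v_t][v_{t+1}]. For example, for (i, j) = (0, 2) we minimise over 9 possible intermediate vertex sequences; the minimum is 8, attained along the walk 0 → 2 → 0 → 2.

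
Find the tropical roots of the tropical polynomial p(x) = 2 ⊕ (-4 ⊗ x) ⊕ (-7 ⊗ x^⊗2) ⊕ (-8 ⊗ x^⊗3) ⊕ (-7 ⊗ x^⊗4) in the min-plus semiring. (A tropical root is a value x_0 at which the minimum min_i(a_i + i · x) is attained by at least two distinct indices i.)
Roots: {-1, 1, 3, 6}

Each tropical root is a break point of the lower envelope of the lines y = a_i + i · x (there are 5 lines, with slopes 0, 1, ..., 4). Only the lines that attain the minimum somewhere contribute to roots; other lines are dominated. Here the surviving (envelope) indices are i = 4, i = 3, i = 2, i = 1, i = 0.
Intersections between consecutive envelope lines give the roots: for adjacent envelope indices i < j the intersection is x = (a_i − a_j) / (j − i). Reading off the sorted break points: {-1, 1, 3, 6}.
Verification: at each break x_0, at least two indices attain the minimum of min_i(a_i + i · x_0).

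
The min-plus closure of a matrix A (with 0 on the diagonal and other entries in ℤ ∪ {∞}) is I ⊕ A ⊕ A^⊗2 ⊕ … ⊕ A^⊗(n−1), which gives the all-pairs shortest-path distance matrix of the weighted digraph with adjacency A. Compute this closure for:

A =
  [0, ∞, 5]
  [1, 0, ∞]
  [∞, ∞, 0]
Closure =
  [0, ∞, 5]
  [1, 0, 6]
  [∞, ∞, 0]

This is the Floyd-Warshall all-pairs shortest-path computation. For each intermediate vertex k = 0, 1, …, 2, update dist[i][j] ← min(dist[i][j], dist[i][k] + dist[k][j]). The final matrix gives, for each (i, j), the minimum total weight of any directed path from i to j (possibly empty when i = j).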